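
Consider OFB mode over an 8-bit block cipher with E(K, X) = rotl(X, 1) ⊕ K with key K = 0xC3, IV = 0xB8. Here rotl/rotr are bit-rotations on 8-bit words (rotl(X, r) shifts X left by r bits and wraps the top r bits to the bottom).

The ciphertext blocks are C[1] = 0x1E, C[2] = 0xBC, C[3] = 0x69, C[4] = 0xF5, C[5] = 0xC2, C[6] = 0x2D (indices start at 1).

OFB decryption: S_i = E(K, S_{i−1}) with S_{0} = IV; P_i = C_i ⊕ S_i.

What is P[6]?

P[1]: S = E(K, 0xB8) = 0xB2; 0x1E ⊕ 0xB2 = 0xAC.
P[2]: S = E(K, 0xB2) = 0xA6; 0xBC ⊕ 0xA6 = 0x1A.
P[3]: S = E(K, 0xA6) = 0x8E; 0x69 ⊕ 0x8E = 0xE7.
P[4]: S = E(K, 0x8E) = 0xDE; 0xF5 ⊕ 0xDE = 0x2B.
P[5]: S = E(K, 0xDE) = 0x7E; 0xC2 ⊕ 0x7E = 0xBC.
P[6]: S = E(K, 0x7E) = 0x3F; 0x2D ⊕ 0x3F = 0x12.

P[6] = 0x12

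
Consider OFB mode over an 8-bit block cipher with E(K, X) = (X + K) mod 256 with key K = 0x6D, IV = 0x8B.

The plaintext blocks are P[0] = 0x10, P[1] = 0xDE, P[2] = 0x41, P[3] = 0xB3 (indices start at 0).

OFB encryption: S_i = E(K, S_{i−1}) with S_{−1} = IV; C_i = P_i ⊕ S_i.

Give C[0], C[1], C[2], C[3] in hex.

C[0]: S = E(K, 0x8B) = 0xF8; 0x10 ⊕ 0xF8 = 0xE8.
C[1]: S = E(K, 0xF8) = 0x65; 0xDE ⊕ 0x65 = 0xBB.
C[2]: S = E(K, 0x65) = 0xD2; 0x41 ⊕ 0xD2 = 0x93.
C[3]: S = E(K, 0xD2) = 0x3F; 0xB3 ⊕ 0x3F = 0x8C.

C[0] = 0xE8, C[1] = 0xBB, C[2] = 0x93, C[3] = 0x8C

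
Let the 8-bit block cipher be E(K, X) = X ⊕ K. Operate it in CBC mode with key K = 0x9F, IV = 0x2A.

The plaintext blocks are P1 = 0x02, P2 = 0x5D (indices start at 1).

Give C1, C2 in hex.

CBC encryption: C_i = E(K, P_i ⊕ C_{i−1}), with C_{0} = IV.
C1: P1 ⊕ 0x2A = 0x28; E(K, 0x28) = 0xB7.
C2: P2 ⊕ 0xB7 = 0xEA; E(K, 0xEA) = 0x75.

C1 = 0xB7, C2 = 0x75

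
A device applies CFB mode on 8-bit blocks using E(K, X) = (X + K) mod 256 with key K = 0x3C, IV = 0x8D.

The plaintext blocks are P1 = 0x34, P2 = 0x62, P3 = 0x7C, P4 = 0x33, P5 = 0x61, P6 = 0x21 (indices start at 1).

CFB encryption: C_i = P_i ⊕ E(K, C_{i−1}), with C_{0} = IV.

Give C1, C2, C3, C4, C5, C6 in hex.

C1 = 0xFD, C2 = 0x5B, C3 = 0xEB, C4 = 0x14, C5 = 0x31, C6 = 0x4C

C1: E(K, 0x8D) = 0xC9; 0x34 ⊕ 0xC9 = 0xFD.
C2: E(K, 0xFD) = 0x39; 0x62 ⊕ 0x39 = 0x5B.
C3: E(K, 0x5B) = 0x97; 0x7C ⊕ 0x97 = 0xEB.
C4: E(K, 0xEB) = 0x27; 0x33 ⊕ 0x27 = 0x14.
C5: E(K, 0x14) = 0x50; 0x61 ⊕ 0x50 = 0x31.
C6: E(K, 0x31) = 0x6D; 0x21 ⊕ 0x6D = 0x4C.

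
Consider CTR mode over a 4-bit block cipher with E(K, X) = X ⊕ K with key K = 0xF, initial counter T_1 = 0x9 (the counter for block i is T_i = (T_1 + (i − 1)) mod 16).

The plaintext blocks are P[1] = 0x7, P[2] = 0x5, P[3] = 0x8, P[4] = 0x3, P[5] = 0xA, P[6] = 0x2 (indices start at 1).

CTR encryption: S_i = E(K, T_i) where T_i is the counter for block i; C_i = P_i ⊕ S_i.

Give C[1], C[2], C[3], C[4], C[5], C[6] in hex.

C[1] = 0x1, C[2] = 0x0, C[3] = 0xC, C[4] = 0x0, C[5] = 0x8, C[6] = 0x3

C[1]: T = 0x9, S = E(K, T) = 0x6; 0x7 ⊕ 0x6 = 0x1.
C[2]: T = 0xA, S = E(K, T) = 0x5; 0x5 ⊕ 0x5 = 0x0.
C[3]: T = 0xB, S = E(K, T) = 0x4; 0x8 ⊕ 0x4 = 0xC.
C[4]: T = 0xC, S = E(K, T) = 0x3; 0x3 ⊕ 0x3 = 0x0.
C[5]: T = 0xD, S = E(K, T) = 0x2; 0xA ⊕ 0x2 = 0x8.
C[6]: T = 0xE, S = E(K, T) = 0x1; 0x2 ⊕ 0x1 = 0x3.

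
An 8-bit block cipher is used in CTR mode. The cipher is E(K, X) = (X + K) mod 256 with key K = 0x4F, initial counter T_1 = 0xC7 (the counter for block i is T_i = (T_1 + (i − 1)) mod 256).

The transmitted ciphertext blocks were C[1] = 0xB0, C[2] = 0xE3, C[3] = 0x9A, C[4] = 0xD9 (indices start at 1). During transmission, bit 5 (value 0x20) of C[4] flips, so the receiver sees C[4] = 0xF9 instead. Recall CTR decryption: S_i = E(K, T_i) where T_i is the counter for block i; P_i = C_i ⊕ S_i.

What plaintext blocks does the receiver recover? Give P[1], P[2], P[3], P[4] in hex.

P[1] = 0xA6, P[2] = 0xF4, P[3] = 0x82, P[4] = 0xE0

Only C[4] changed, to 0xF9. In CTR, a change in C_i flips the same bit in P_i only; the keystream is unaffected. Decrypting the received ciphertext:
P[1]: T = 0xC7, S = E(K, T) = 0x16; 0xB0 ⊕ 0x16 = 0xA6.
P[2]: T = 0xC8, S = E(K, T) = 0x17; 0xE3 ⊕ 0x17 = 0xF4.
P[3]: T = 0xC9, S = E(K, T) = 0x18; 0x9A ⊕ 0x18 = 0x82.
P[4]: T = 0xCA, S = E(K, T) = 0x19; 0xF9 ⊕ 0x19 = 0xE0.
Blocks that differ from the original plaintext: P[4].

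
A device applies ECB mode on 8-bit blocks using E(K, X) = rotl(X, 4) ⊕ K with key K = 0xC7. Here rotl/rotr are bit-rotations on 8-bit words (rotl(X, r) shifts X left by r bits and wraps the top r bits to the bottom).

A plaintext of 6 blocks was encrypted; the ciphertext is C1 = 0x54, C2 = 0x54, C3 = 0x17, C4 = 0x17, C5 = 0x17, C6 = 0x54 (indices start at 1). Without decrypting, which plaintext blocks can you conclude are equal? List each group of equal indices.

P1 = P2 = P6; P3 = P4 = P5

ECB encrypts each block independently with the same key, so equal ciphertext blocks imply equal plaintext blocks.
C1 = C2 = C6 = 0x54, so P1 = P2 = P6.
C3 = C4 = C5 = 0x17, so P3 = P4 = P5.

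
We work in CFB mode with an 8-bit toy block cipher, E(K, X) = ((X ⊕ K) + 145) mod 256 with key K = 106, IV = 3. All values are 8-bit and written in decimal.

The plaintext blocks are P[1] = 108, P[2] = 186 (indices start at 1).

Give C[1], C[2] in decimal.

CFB encryption: C_i = P_i ⊕ E(K, C_{i−1}), with C_{0} = IV.
C[1]: E(K, 3) = 250; 108 ⊕ 250 = 150.
C[2]: E(K, 150) = 141; 186 ⊕ 141 = 55.

C[1] = 150, C[2] = 55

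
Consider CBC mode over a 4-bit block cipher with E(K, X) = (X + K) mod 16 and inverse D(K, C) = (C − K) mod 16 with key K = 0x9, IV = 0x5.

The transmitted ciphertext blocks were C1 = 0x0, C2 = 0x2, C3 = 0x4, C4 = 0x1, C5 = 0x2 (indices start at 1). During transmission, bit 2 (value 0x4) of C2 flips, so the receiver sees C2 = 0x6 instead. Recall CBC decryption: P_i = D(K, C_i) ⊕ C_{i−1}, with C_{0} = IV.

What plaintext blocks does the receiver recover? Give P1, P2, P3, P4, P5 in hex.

P1 = 0x2, P2 = 0xD, P3 = 0xD, P4 = 0xC, P5 = 0x8

Only C2 changed, to 0x6. In CBC, a change in C_i garbles P_i and flips the same bit in P_{i+1}. Decrypting the received ciphertext:
P1: D(K, 0x0) = 0x7; 0x7 ⊕ 0x5 = 0x2.
P2: D(K, 0x6) = 0xD; 0xD ⊕ 0x0 = 0xD.
P3: D(K, 0x4) = 0xB; 0xB ⊕ 0x6 = 0xD.
P4: D(K, 0x1) = 0x8; 0x8 ⊕ 0x4 = 0xC.
P5: D(K, 0x2) = 0x9; 0x9 ⊕ 0x1 = 0x8.
Blocks that differ from the original plaintext: P2, P3.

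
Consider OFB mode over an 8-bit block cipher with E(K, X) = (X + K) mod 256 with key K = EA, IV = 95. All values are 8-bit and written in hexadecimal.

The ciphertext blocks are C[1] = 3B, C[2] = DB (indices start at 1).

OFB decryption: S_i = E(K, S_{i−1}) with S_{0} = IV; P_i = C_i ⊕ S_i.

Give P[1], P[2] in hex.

P[1]: S = E(K, 95) = 7F; 3B ⊕ 7F = 44.
P[2]: S = E(K, 7F) = 69; DB ⊕ 69 = B2.

P[1] = 44, P[2] = B2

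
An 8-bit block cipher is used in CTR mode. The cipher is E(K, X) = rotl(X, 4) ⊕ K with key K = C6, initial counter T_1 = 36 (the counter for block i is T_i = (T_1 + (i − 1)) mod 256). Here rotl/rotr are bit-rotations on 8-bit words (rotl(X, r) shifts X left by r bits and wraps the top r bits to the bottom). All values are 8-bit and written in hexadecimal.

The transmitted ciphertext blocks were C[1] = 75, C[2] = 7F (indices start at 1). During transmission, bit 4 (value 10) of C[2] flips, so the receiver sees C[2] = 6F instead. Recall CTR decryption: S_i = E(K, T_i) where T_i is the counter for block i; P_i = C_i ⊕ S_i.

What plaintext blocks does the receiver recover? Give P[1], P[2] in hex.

Only C[2] changed, to 6F. In CTR, a change in C_i flips the same bit in P_i only; the keystream is unaffected. Decrypting the received ciphertext:
P[1]: T = 36, S = E(K, T) = A5; 75 ⊕ A5 = D0.
P[2]: T = 37, S = E(K, T) = B5; 6F ⊕ B5 = DA.
Blocks that differ from the original plaintext: P[2].

P[1] = D0, P[2] = DA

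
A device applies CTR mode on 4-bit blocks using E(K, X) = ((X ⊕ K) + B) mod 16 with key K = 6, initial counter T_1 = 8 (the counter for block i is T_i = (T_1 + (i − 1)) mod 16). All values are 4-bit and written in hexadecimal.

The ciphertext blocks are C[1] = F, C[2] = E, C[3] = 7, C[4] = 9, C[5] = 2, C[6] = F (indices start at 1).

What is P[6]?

P[6] = 9

CTR decryption: S_i = E(K, T_i) where T_i is the counter for block i; P_i = C_i ⊕ S_i.
P[6]: T = D, S = E(K, T) = 6; F ⊕ 6 = 9.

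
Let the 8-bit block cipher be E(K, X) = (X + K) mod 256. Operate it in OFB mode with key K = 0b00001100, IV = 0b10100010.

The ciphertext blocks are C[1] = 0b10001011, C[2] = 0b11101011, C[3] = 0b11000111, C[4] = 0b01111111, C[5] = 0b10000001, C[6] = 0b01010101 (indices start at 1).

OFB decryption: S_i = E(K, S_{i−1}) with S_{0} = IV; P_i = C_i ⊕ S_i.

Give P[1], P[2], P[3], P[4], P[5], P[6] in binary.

P[1] = 0b00100101, P[2] = 0b01010001, P[3] = 0b00000001, P[4] = 0b10101101, P[5] = 0b01011111, P[6] = 0b10111111

P[1]: S = E(K, 0b10100010) = 0b10101110; 0b10001011 ⊕ 0b10101110 = 0b00100101.
P[2]: S = E(K, 0b10101110) = 0b10111010; 0b11101011 ⊕ 0b10111010 = 0b01010001.
P[3]: S = E(K, 0b10111010) = 0b11000110; 0b11000111 ⊕ 0b11000110 = 0b00000001.
P[4]: S = E(K, 0b11000110) = 0b11010010; 0b01111111 ⊕ 0b11010010 = 0b10101101.
P[5]: S = E(K, 0b11010010) = 0b11011110; 0b10000001 ⊕ 0b11011110 = 0b01011111.
P[6]: S = E(K, 0b11011110) = 0b11101010; 0b01010101 ⊕ 0b11101010 = 0b10111111.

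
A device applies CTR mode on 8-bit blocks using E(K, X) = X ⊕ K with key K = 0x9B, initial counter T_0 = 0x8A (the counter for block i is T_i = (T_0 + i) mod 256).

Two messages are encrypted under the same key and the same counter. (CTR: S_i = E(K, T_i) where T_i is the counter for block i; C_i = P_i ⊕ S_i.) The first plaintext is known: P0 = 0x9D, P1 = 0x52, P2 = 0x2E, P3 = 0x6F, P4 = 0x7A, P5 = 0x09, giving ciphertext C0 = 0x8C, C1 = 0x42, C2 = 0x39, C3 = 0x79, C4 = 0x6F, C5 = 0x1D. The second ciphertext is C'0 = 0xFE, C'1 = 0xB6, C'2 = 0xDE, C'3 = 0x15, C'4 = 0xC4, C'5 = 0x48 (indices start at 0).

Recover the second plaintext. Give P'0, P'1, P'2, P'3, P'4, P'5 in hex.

In CTR with a reused counter, both messages share the same keystream S_i, so C_i ⊕ C'_i = P_i ⊕ P'_i and thus P'_i = P_i ⊕ C_i ⊕ C'_i.
P'0: 0x9D ⊕ 0x8C ⊕ 0xFE = 0xEF.
P'1: 0x52 ⊕ 0x42 ⊕ 0xB6 = 0xA6.
P'2: 0x2E ⊕ 0x39 ⊕ 0xDE = 0xC9.
P'3: 0x6F ⊕ 0x79 ⊕ 0x15 = 0x03.
P'4: 0x7A ⊕ 0x6F ⊕ 0xC4 = 0xD1.
P'5: 0x09 ⊕ 0x1D ⊕ 0x48 = 0x5C.

P'0 = 0xEF, P'1 = 0xA6, P'2 = 0xC9, P'3 = 0x03, P'4 = 0xD1, P'5 = 0x5C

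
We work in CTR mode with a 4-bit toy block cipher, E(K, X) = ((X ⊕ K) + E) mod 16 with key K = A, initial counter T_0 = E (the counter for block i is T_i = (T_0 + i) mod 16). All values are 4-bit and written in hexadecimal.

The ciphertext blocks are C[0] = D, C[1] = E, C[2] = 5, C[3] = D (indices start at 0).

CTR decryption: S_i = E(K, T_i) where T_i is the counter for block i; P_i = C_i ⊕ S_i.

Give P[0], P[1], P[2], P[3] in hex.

P[0] = F, P[1] = D, P[2] = D, P[3] = 4

P[0]: T = E, S = E(K, T) = 2; D ⊕ 2 = F.
P[1]: T = F, S = E(K, T) = 3; E ⊕ 3 = D.
P[2]: T = 0, S = E(K, T) = 8; 5 ⊕ 8 = D.
P[3]: T = 1, S = E(K, T) = 9; D ⊕ 9 = 4.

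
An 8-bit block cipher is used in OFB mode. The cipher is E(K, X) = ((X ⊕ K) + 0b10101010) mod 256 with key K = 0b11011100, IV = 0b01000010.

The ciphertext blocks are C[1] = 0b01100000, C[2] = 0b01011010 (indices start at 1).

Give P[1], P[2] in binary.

P[1] = 0b00101000, P[2] = 0b01100100

OFB decryption: S_i = E(K, S_{i−1}) with S_{0} = IV; P_i = C_i ⊕ S_i.
P[1]: S = E(K, 0b01000010) = 0b01001000; 0b01100000 ⊕ 0b01001000 = 0b00101000.
P[2]: S = E(K, 0b01001000) = 0b00111110; 0b01011010 ⊕ 0b00111110 = 0b01100100.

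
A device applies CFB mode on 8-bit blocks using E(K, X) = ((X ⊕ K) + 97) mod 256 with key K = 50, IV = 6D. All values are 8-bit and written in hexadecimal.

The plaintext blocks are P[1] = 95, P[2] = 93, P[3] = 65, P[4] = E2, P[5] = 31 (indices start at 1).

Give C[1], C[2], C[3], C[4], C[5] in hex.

CFB encryption: C_i = P_i ⊕ E(K, C_{i−1}), with C_{0} = IV.
C[1]: E(K, 6D) = D4; 95 ⊕ D4 = 41.
C[2]: E(K, 41) = A8; 93 ⊕ A8 = 3B.
C[3]: E(K, 3B) = 02; 65 ⊕ 02 = 67.
C[4]: E(K, 67) = CE; E2 ⊕ CE = 2C.
C[5]: E(K, 2C) = 13; 31 ⊕ 13 = 22.

C[1] = 41, C[2] = 3B, C[3] = 67, C[4] = 2C, C[5] = 22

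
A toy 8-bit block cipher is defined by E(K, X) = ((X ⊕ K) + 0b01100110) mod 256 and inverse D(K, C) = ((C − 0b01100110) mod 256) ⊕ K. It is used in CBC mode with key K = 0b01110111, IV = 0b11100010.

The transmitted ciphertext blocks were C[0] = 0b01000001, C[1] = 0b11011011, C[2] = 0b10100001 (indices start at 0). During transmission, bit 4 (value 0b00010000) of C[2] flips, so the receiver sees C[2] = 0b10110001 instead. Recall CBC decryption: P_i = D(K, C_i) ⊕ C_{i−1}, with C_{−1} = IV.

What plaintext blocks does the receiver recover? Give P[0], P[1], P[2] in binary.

Only C[2] changed, to 0b10110001. In CBC, a change in C_i garbles P_i and flips the same bit in P_{i+1}. Decrypting the received ciphertext:
P[0]: D(K, 0b01000001) = 0b10101100; 0b10101100 ⊕ 0b11100010 = 0b01001110.
P[1]: D(K, 0b11011011) = 0b00000010; 0b00000010 ⊕ 0b01000001 = 0b01000011.
P[2]: D(K, 0b10110001) = 0b00111100; 0b00111100 ⊕ 0b11011011 = 0b11100111.
Blocks that differ from the original plaintext: P[2].

P[0] = 0b01001110, P[1] = 0b01000011, P[2] = 0b11100111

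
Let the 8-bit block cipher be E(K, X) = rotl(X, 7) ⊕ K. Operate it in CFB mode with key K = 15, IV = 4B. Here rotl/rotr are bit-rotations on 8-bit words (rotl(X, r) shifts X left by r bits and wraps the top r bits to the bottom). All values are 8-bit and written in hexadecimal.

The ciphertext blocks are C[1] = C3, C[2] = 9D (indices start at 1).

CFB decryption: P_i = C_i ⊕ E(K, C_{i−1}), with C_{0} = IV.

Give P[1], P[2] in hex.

P[1]: E(K, 4B) = B0; C3 ⊕ B0 = 73.
P[2]: E(K, C3) = F4; 9D ⊕ F4 = 69.

P[1] = 73, P[2] = 69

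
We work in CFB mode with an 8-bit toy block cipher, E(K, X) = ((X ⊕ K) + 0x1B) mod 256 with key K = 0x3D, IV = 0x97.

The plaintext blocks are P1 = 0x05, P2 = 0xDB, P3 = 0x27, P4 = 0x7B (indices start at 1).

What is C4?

CFB encryption: C_i = P_i ⊕ E(K, C_{i−1}), with C_{0} = IV.
C1: E(K, 0x97) = 0xC5; 0x05 ⊕ 0xC5 = 0xC0.
C2: E(K, 0xC0) = 0x18; 0xDB ⊕ 0x18 = 0xC3.
C3: E(K, 0xC3) = 0x19; 0x27 ⊕ 0x19 = 0x3E.
C4: E(K, 0x3E) = 0x1E; 0x7B ⊕ 0x1E = 0x65.

C4 = 0x65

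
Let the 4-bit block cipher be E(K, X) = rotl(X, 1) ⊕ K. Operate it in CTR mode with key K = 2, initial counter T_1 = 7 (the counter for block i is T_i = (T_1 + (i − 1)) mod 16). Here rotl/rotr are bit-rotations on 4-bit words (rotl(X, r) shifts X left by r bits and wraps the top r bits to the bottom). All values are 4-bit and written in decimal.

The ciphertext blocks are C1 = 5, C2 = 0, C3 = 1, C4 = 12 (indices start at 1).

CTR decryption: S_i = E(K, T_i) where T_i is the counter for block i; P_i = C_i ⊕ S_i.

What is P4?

P4: T = 10, S = E(K, T) = 7; 12 ⊕ 7 = 11.

P4 = 11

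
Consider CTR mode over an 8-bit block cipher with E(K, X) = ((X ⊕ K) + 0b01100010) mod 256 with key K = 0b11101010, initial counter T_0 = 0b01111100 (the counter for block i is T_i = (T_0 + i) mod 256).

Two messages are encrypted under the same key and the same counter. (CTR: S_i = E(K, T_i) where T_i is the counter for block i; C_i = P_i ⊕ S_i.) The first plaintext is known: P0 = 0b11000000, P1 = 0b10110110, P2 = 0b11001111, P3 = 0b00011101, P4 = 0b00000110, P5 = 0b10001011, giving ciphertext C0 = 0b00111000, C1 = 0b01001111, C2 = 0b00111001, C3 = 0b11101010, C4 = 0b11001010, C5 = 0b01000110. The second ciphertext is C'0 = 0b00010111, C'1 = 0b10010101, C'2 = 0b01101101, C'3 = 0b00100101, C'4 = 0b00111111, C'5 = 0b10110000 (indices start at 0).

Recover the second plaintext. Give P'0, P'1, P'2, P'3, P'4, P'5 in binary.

In CTR with a reused counter, both messages share the same keystream S_i, so C_i ⊕ C'_i = P_i ⊕ P'_i and thus P'_i = P_i ⊕ C_i ⊕ C'_i.
P'0: 0b11000000 ⊕ 0b00111000 ⊕ 0b00010111 = 0b11101111.
P'1: 0b10110110 ⊕ 0b01001111 ⊕ 0b10010101 = 0b01101100.
P'2: 0b11001111 ⊕ 0b00111001 ⊕ 0b01101101 = 0b10011011.
P'3: 0b00011101 ⊕ 0b11101010 ⊕ 0b00100101 = 0b11010010.
P'4: 0b00000110 ⊕ 0b11001010 ⊕ 0b00111111 = 0b11110011.
P'5: 0b10001011 ⊕ 0b01000110 ⊕ 0b10110000 = 0b01111101.

P'0 = 0b11101111, P'1 = 0b01101100, P'2 = 0b10011011, P'3 = 0b11010010, P'4 = 0b11110011, P'5 = 0b01111101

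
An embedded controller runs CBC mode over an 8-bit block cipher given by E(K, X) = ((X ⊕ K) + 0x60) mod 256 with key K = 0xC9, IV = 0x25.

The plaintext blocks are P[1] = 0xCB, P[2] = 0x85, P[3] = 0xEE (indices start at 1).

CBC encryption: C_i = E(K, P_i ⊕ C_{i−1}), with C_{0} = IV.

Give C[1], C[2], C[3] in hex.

C[1]: P[1] ⊕ 0x25 = 0xEE; E(K, 0xEE) = 0x87.
C[2]: P[2] ⊕ 0x87 = 0x02; E(K, 0x02) = 0x2B.
C[3]: P[3] ⊕ 0x2B = 0xC5; E(K, 0xC5) = 0x6C.

C[1] = 0x87, C[2] = 0x2B, C[3] = 0x6C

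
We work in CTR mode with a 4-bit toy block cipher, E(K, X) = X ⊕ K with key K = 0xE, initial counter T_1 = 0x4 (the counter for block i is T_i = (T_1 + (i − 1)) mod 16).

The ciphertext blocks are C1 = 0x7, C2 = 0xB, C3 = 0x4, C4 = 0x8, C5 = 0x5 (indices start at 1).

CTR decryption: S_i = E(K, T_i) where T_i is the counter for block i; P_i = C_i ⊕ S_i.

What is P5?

P5 = 0x3

P5: T = 0x8, S = E(K, T) = 0x6; 0x5 ⊕ 0x6 = 0x3.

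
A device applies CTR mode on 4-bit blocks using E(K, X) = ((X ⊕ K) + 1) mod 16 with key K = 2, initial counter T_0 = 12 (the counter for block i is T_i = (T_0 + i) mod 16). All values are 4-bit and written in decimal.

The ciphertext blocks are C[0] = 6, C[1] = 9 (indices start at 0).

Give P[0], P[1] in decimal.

P[0] = 9, P[1] = 9

CTR decryption: S_i = E(K, T_i) where T_i is the counter for block i; P_i = C_i ⊕ S_i.
P[0]: T = 12, S = E(K, T) = 15; 6 ⊕ 15 = 9.
P[1]: T = 13, S = E(K, T) = 0; 9 ⊕ 0 = 9.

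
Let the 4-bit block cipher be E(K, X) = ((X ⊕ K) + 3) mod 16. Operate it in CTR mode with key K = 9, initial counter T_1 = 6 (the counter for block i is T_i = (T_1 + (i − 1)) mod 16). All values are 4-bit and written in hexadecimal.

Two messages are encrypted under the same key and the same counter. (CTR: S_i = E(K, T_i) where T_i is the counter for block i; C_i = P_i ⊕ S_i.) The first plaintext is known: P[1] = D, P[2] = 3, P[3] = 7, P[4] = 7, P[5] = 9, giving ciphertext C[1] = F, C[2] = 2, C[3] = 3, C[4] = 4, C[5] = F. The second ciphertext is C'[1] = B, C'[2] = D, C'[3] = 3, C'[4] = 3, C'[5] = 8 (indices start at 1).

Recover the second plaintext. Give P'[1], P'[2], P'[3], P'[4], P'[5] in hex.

In CTR with a reused counter, both messages share the same keystream S_i, so C_i ⊕ C'_i = P_i ⊕ P'_i and thus P'_i = P_i ⊕ C_i ⊕ C'_i.
P'[1]: D ⊕ F ⊕ B = 9.
P'[2]: 3 ⊕ 2 ⊕ D = C.
P'[3]: 7 ⊕ 3 ⊕ 3 = 7.
P'[4]: 7 ⊕ 4 ⊕ 3 = 0.
P'[5]: 9 ⊕ F ⊕ 8 = E.

P'[1] = 9, P'[2] = C, P'[3] = 7, P'[4] = 0, P'[5] = E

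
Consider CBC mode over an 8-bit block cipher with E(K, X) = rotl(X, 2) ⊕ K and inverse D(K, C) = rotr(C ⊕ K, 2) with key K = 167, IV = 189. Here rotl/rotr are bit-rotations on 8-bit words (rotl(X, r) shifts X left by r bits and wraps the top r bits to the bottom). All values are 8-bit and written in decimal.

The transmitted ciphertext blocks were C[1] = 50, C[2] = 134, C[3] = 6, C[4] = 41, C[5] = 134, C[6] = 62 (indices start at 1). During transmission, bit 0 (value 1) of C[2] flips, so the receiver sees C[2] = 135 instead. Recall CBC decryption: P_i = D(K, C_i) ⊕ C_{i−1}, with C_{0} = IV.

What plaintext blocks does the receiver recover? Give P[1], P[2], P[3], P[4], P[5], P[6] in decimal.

P[1] = 216, P[2] = 58, P[3] = 239, P[4] = 165, P[5] = 97, P[6] = 224

Only C[2] changed, to 135. In CBC, a change in C_i garbles P_i and flips the same bit in P_{i+1}. Decrypting the received ciphertext:
P[1]: D(K, 50) = 101; 101 ⊕ 189 = 216.
P[2]: D(K, 135) = 8; 8 ⊕ 50 = 58.
P[3]: D(K, 6) = 104; 104 ⊕ 135 = 239.
P[4]: D(K, 41) = 163; 163 ⊕ 6 = 165.
P[5]: D(K, 134) = 72; 72 ⊕ 41 = 97.
P[6]: D(K, 62) = 102; 102 ⊕ 134 = 224.
Blocks that differ from the original plaintext: P[2], P[3].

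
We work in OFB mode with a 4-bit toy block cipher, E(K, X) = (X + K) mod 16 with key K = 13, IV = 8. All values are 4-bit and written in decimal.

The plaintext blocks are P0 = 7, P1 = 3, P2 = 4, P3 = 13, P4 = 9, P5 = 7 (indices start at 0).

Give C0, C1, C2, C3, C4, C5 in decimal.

OFB encryption: S_i = E(K, S_{i−1}) with S_{−1} = IV; C_i = P_i ⊕ S_i.
C0: S = E(K, 8) = 5; 7 ⊕ 5 = 2.
C1: S = E(K, 5) = 2; 3 ⊕ 2 = 1.
C2: S = E(K, 2) = 15; 4 ⊕ 15 = 11.
C3: S = E(K, 15) = 12; 13 ⊕ 12 = 1.
C4: S = E(K, 12) = 9; 9 ⊕ 9 = 0.
C5: S = E(K, 9) = 6; 7 ⊕ 6 = 1.

C0 = 2, C1 = 1, C2 = 11, C3 = 1, C4 = 0, C5 = 1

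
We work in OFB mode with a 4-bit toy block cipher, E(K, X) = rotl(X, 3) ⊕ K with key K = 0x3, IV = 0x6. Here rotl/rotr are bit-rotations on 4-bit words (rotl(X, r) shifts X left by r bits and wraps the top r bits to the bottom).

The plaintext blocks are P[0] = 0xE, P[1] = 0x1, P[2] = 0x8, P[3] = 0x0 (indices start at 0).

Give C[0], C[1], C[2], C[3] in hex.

OFB encryption: S_i = E(K, S_{i−1}) with S_{−1} = IV; C_i = P_i ⊕ S_i.
C[0]: S = E(K, 0x6) = 0x0; 0xE ⊕ 0x0 = 0xE.
C[1]: S = E(K, 0x0) = 0x3; 0x1 ⊕ 0x3 = 0x2.
C[2]: S = E(K, 0x3) = 0xA; 0x8 ⊕ 0xA = 0x2.
C[3]: S = E(K, 0xA) = 0x6; 0x0 ⊕ 0x6 = 0x6.

C[0] = 0xE, C[1] = 0x2, C[2] = 0x2, C[3] = 0x6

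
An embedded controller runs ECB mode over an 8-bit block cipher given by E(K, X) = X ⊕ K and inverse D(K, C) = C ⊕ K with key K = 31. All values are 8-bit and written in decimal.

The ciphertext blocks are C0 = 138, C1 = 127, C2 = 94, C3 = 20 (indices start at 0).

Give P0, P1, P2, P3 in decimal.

ECB decryption: P_i = D(K, C_i).
P0: D(K, 138) = 149.
P1: D(K, 127) = 96.
P2: D(K, 94) = 65.
P3: D(K, 20) = 11.

P0 = 149, P1 = 96, P2 = 65, P3 = 11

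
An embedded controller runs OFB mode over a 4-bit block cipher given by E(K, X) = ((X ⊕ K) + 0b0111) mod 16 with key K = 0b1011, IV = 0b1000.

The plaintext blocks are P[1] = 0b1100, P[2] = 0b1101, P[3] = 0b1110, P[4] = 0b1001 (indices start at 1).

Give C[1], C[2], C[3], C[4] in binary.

OFB encryption: S_i = E(K, S_{i−1}) with S_{0} = IV; C_i = P_i ⊕ S_i.
C[1]: S = E(K, 0b1000) = 0b1010; 0b1100 ⊕ 0b1010 = 0b0110.
C[2]: S = E(K, 0b1010) = 0b1000; 0b1101 ⊕ 0b1000 = 0b0101.
C[3]: S = E(K, 0b1000) = 0b1010; 0b1110 ⊕ 0b1010 = 0b0100.
C[4]: S = E(K, 0b1010) = 0b1000; 0b1001 ⊕ 0b1000 = 0b0001.

C[1] = 0b0110, C[2] = 0b0101, C[3] = 0b0100, C[4] = 0b0001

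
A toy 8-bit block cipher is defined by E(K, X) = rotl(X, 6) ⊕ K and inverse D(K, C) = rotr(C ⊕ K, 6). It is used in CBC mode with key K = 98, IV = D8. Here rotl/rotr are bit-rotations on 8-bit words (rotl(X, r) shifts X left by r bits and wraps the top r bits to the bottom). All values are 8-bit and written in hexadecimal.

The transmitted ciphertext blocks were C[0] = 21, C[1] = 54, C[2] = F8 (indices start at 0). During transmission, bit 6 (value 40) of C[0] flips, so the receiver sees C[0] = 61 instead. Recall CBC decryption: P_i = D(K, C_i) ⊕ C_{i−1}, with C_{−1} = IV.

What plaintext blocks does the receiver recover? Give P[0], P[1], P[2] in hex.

P[0] = 3F, P[1] = 52, P[2] = D5

Only C[0] changed, to 61. In CBC, a change in C_i garbles P_i and flips the same bit in P_{i+1}. Decrypting the received ciphertext:
P[0]: D(K, 61) = E7; E7 ⊕ D8 = 3F.
P[1]: D(K, 54) = 33; 33 ⊕ 61 = 52.
P[2]: D(K, F8) = 81; 81 ⊕ 54 = D5.
Blocks that differ from the original plaintext: P[0], P[1].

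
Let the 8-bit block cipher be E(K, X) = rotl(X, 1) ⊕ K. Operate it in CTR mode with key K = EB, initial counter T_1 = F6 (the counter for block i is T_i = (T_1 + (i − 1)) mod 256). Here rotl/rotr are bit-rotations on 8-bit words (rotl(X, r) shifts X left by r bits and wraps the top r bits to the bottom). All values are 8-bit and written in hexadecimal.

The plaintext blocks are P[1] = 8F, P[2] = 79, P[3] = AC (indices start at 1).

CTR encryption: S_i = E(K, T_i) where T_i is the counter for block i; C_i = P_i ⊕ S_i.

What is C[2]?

C[1]: T = F6, S = E(K, T) = 06; 8F ⊕ 06 = 89.
C[2]: T = F7, S = E(K, T) = 04; 79 ⊕ 04 = 7D.

C[2] = 7D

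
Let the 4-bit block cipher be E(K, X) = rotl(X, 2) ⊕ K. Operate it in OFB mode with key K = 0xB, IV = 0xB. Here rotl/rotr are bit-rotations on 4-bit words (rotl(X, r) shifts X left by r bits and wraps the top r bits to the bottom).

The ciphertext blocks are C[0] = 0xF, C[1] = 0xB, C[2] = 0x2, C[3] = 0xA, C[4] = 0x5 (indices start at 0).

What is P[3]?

P[3] = 0x1

OFB decryption: S_i = E(K, S_{i−1}) with S_{−1} = IV; P_i = C_i ⊕ S_i.
P[0]: S = E(K, 0xB) = 0x5; 0xF ⊕ 0x5 = 0xA.
P[1]: S = E(K, 0x5) = 0xE; 0xB ⊕ 0xE = 0x5.
P[2]: S = E(K, 0xE) = 0x0; 0x2 ⊕ 0x0 = 0x2.
P[3]: S = E(K, 0x0) = 0xB; 0xA ⊕ 0xB = 0x1.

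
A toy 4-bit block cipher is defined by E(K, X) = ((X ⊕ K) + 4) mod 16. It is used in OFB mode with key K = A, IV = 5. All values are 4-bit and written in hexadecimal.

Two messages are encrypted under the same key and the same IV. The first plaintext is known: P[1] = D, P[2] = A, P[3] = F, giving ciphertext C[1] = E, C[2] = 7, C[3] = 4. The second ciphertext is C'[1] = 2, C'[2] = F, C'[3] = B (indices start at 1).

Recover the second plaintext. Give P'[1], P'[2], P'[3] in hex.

In OFB with a reused IV, both messages share the same keystream S_i, so C_i ⊕ C'_i = P_i ⊕ P'_i and thus P'_i = P_i ⊕ C_i ⊕ C'_i.
P'[1]: D ⊕ E ⊕ 2 = 1.
P'[2]: A ⊕ 7 ⊕ F = 2.
P'[3]: F ⊕ 4 ⊕ B = 0.

P'[1] = 1, P'[2] = 2, P'[3] = 0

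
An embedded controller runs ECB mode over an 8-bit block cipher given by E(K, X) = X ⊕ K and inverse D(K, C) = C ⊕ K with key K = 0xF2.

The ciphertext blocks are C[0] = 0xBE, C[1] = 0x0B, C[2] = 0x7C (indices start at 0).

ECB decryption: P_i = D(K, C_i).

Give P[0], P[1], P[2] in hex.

P[0]: D(K, 0xBE) = 0x4C.
P[1]: D(K, 0x0B) = 0xF9.
P[2]: D(K, 0x7C) = 0x8E.

P[0] = 0x4C, P[1] = 0xF9, P[2] = 0x8E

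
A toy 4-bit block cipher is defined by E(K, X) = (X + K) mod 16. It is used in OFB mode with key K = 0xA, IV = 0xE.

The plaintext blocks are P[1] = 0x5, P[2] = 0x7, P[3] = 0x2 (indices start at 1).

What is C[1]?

OFB encryption: S_i = E(K, S_{i−1}) with S_{0} = IV; C_i = P_i ⊕ S_i.
C[1]: S = E(K, 0xE) = 0x8; 0x5 ⊕ 0x8 = 0xD.

C[1] = 0xD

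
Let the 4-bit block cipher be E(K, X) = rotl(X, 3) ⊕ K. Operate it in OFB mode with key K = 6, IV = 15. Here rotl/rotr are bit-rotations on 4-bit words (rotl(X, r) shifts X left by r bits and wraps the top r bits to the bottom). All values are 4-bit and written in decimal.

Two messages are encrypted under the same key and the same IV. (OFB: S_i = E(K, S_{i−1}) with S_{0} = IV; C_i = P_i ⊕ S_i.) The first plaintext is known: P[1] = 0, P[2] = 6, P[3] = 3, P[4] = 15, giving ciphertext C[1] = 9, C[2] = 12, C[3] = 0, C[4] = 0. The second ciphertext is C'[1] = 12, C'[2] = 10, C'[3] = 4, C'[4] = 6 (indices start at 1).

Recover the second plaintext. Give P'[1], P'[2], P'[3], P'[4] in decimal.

In OFB with a reused IV, both messages share the same keystream S_i, so C_i ⊕ C'_i = P_i ⊕ P'_i and thus P'_i = P_i ⊕ C_i ⊕ C'_i.
P'[1]: 0 ⊕ 9 ⊕ 12 = 5.
P'[2]: 6 ⊕ 12 ⊕ 10 = 0.
P'[3]: 3 ⊕ 0 ⊕ 4 = 7.
P'[4]: 15 ⊕ 0 ⊕ 6 = 9.

P'[1] = 5, P'[2] = 0, P'[3] = 7, P'[4] = 9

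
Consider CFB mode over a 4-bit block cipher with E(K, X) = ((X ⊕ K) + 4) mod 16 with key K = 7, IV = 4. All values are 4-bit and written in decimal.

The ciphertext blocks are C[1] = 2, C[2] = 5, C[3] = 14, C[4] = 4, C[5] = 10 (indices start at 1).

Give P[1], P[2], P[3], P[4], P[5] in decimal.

P[1] = 5, P[2] = 12, P[3] = 8, P[4] = 9, P[5] = 13

CFB decryption: P_i = C_i ⊕ E(K, C_{i−1}), with C_{0} = IV.
P[1]: E(K, 4) = 7; 2 ⊕ 7 = 5.
P[2]: E(K, 2) = 9; 5 ⊕ 9 = 12.
P[3]: E(K, 5) = 6; 14 ⊕ 6 = 8.
P[4]: E(K, 14) = 13; 4 ⊕ 13 = 9.
P[5]: E(K, 4) = 7; 10 ⊕ 7 = 13.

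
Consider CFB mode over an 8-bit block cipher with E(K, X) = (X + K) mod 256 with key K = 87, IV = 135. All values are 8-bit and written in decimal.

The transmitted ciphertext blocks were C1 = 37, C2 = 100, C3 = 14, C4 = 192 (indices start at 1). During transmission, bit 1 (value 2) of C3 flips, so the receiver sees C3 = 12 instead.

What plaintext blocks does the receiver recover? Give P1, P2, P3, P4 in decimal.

CFB decryption: P_i = C_i ⊕ E(K, C_{i−1}), with C_{0} = IV.
Only C3 changed, to 12. In CFB, a change in C_i flips the same bit in P_i and garbles P_{i+1}. Decrypting the received ciphertext:
P1: E(K, 135) = 222; 37 ⊕ 222 = 251.
P2: E(K, 37) = 124; 100 ⊕ 124 = 24.
P3: E(K, 100) = 187; 12 ⊕ 187 = 183.
P4: E(K, 12) = 99; 192 ⊕ 99 = 163.
Blocks that differ from the original plaintext: P3, P4.

P1 = 251, P2 = 24, P3 = 183, P4 = 163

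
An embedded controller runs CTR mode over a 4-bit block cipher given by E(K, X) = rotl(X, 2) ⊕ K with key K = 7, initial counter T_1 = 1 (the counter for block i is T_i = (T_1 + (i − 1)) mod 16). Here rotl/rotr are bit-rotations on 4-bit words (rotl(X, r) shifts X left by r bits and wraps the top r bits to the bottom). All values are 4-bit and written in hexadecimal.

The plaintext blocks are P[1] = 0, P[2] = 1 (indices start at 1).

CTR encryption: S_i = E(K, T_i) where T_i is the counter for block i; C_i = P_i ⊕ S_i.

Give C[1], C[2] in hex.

C[1] = 3, C[2] = E

C[1]: T = 1, S = E(K, T) = 3; 0 ⊕ 3 = 3.
C[2]: T = 2, S = E(K, T) = F; 1 ⊕ F = E.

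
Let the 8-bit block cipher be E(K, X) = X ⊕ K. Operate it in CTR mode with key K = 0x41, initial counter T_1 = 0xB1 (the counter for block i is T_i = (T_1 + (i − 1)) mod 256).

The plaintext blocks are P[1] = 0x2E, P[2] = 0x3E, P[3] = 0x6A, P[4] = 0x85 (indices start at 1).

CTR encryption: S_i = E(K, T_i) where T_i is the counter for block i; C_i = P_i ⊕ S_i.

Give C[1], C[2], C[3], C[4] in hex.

C[1]: T = 0xB1, S = E(K, T) = 0xF0; 0x2E ⊕ 0xF0 = 0xDE.
C[2]: T = 0xB2, S = E(K, T) = 0xF3; 0x3E ⊕ 0xF3 = 0xCD.
C[3]: T = 0xB3, S = E(K, T) = 0xF2; 0x6A ⊕ 0xF2 = 0x98.
C[4]: T = 0xB4, S = E(K, T) = 0xF5; 0x85 ⊕ 0xF5 = 0x70.

C[1] = 0xDE, C[2] = 0xCD, C[3] = 0x98, C[4] = 0x70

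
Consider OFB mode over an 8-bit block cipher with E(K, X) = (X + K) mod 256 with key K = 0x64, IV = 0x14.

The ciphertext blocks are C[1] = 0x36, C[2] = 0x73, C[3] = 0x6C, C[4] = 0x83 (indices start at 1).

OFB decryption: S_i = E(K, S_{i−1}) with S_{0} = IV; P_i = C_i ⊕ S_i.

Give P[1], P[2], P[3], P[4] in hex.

P[1] = 0x4E, P[2] = 0xAF, P[3] = 0x2C, P[4] = 0x27

P[1]: S = E(K, 0x14) = 0x78; 0x36 ⊕ 0x78 = 0x4E.
P[2]: S = E(K, 0x78) = 0xDC; 0x73 ⊕ 0xDC = 0xAF.
P[3]: S = E(K, 0xDC) = 0x40; 0x6C ⊕ 0x40 = 0x2C.
P[4]: S = E(K, 0x40) = 0xA4; 0x83 ⊕ 0xA4 = 0x27.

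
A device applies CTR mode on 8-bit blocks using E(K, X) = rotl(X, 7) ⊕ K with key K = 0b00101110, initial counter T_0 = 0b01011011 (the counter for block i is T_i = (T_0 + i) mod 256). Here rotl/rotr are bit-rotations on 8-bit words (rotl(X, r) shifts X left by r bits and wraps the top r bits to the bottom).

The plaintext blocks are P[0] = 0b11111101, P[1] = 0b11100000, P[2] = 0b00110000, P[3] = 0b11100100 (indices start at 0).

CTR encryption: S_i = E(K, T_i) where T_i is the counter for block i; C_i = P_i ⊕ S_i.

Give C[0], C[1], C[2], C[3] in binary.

C[0]: T = 0b01011011, S = E(K, T) = 0b10000011; 0b11111101 ⊕ 0b10000011 = 0b01111110.
C[1]: T = 0b01011100, S = E(K, T) = 0b00000000; 0b11100000 ⊕ 0b00000000 = 0b11100000.
C[2]: T = 0b01011101, S = E(K, T) = 0b10000000; 0b00110000 ⊕ 0b10000000 = 0b10110000.
C[3]: T = 0b01011110, S = E(K, T) = 0b00000001; 0b11100100 ⊕ 0b00000001 = 0b11100101.

C[0] = 0b01111110, C[1] = 0b11100000, C[2] = 0b10110000, C[3] = 0b11100101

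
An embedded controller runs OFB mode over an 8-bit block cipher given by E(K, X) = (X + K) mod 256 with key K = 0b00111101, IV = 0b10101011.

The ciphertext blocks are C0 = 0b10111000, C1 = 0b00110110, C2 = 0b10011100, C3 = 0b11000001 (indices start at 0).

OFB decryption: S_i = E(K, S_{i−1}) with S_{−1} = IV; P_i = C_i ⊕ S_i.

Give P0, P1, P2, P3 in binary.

P0: S = E(K, 0b10101011) = 0b11101000; 0b10111000 ⊕ 0b11101000 = 0b01010000.
P1: S = E(K, 0b11101000) = 0b00100101; 0b00110110 ⊕ 0b00100101 = 0b00010011.
P2: S = E(K, 0b00100101) = 0b01100010; 0b10011100 ⊕ 0b01100010 = 0b11111110.
P3: S = E(K, 0b01100010) = 0b10011111; 0b11000001 ⊕ 0b10011111 = 0b01011110.

P0 = 0b01010000, P1 = 0b00010011, P2 = 0b11111110, P3 = 0b01011110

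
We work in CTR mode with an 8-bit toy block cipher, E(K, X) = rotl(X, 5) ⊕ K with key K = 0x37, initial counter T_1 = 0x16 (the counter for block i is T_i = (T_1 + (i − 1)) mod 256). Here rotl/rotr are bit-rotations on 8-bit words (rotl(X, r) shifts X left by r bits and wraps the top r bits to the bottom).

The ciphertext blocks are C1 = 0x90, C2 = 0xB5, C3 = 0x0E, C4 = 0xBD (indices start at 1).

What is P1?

CTR decryption: S_i = E(K, T_i) where T_i is the counter for block i; P_i = C_i ⊕ S_i.
P1: T = 0x16, S = E(K, T) = 0xF5; 0x90 ⊕ 0xF5 = 0x65.

P1 = 0x65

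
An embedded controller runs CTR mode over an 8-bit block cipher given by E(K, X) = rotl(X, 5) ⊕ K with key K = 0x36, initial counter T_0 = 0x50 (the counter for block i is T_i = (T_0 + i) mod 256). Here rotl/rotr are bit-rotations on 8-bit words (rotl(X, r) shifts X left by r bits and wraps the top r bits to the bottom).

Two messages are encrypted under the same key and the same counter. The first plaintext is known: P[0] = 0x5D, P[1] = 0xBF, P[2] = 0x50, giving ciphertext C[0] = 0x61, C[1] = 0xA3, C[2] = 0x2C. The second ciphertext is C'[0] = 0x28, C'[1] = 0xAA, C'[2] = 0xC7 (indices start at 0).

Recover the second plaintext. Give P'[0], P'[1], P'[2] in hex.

In CTR with a reused counter, both messages share the same keystream S_i, so C_i ⊕ C'_i = P_i ⊕ P'_i and thus P'_i = P_i ⊕ C_i ⊕ C'_i.
P'[0]: 0x5D ⊕ 0x61 ⊕ 0x28 = 0x14.
P'[1]: 0xBF ⊕ 0xA3 ⊕ 0xAA = 0xB6.
P'[2]: 0x50 ⊕ 0x2C ⊕ 0xC7 = 0xBB.

P'[0] = 0x14, P'[1] = 0xB6, P'[2] = 0xBB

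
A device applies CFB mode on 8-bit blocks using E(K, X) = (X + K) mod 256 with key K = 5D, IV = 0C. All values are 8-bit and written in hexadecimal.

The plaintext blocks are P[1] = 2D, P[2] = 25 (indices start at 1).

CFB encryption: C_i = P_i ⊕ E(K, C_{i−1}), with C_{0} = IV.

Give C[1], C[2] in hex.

C[1] = 44, C[2] = 84

C[1]: E(K, 0C) = 69; 2D ⊕ 69 = 44.
C[2]: E(K, 44) = A1; 25 ⊕ A1 = 84.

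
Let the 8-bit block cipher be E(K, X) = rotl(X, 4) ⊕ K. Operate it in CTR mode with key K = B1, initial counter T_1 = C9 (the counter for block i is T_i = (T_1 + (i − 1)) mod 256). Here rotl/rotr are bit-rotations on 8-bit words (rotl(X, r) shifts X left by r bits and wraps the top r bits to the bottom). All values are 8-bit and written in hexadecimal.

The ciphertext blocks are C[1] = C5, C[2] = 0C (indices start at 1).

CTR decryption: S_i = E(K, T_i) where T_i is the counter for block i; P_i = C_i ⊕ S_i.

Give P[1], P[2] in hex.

P[1] = E8, P[2] = 11

P[1]: T = C9, S = E(K, T) = 2D; C5 ⊕ 2D = E8.
P[2]: T = CA, S = E(K, T) = 1D; 0C ⊕ 1D = 11.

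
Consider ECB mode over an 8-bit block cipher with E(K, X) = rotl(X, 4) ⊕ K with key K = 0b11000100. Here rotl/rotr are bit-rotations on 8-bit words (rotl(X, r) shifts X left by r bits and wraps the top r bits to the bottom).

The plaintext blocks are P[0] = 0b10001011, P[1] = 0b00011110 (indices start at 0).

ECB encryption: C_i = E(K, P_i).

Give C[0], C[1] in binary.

C[0] = 0b01111100, C[1] = 0b00100101

C[0]: E(K, 0b10001011) = 0b01111100.
C[1]: E(K, 0b00011110) = 0b00100101.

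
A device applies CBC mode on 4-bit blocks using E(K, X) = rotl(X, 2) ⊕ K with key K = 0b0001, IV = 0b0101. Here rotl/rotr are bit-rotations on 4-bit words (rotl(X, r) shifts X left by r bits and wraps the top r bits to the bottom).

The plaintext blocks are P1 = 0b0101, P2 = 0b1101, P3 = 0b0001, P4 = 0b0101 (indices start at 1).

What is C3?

C3 = 0b1101

CBC encryption: C_i = E(K, P_i ⊕ C_{i−1}), with C_{0} = IV.
C1: P1 ⊕ 0b0101 = 0b0000; E(K, 0b0000) = 0b0001.
C2: P2 ⊕ 0b0001 = 0b1100; E(K, 0b1100) = 0b0010.
C3: P3 ⊕ 0b0010 = 0b0011; E(K, 0b0011) = 0b1101.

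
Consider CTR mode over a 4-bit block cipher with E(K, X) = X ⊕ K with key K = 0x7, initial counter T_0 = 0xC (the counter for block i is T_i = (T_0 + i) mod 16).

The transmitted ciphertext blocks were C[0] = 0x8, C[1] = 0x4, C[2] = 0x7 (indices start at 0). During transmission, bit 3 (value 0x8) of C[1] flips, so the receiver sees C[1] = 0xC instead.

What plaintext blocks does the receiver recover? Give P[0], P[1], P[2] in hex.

P[0] = 0x3, P[1] = 0x6, P[2] = 0xE

CTR decryption: S_i = E(K, T_i) where T_i is the counter for block i; P_i = C_i ⊕ S_i.
Only C[1] changed, to 0xC. In CTR, a change in C_i flips the same bit in P_i only; the keystream is unaffected. Decrypting the received ciphertext:
P[0]: T = 0xC, S = E(K, T) = 0xB; 0x8 ⊕ 0xB = 0x3.
P[1]: T = 0xD, S = E(K, T) = 0xA; 0xC ⊕ 0xA = 0x6.
P[2]: T = 0xE, S = E(K, T) = 0x9; 0x7 ⊕ 0x9 = 0xE.
Blocks that differ from the original plaintext: P[1].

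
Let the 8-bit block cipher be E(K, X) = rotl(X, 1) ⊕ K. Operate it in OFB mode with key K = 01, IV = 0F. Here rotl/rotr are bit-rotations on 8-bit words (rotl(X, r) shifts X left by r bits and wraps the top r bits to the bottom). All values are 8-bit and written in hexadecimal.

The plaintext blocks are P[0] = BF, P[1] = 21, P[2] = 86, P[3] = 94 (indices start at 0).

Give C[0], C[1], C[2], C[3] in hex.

OFB encryption: S_i = E(K, S_{i−1}) with S_{−1} = IV; C_i = P_i ⊕ S_i.
C[0]: S = E(K, 0F) = 1F; BF ⊕ 1F = A0.
C[1]: S = E(K, 1F) = 3F; 21 ⊕ 3F = 1E.
C[2]: S = E(K, 3F) = 7F; 86 ⊕ 7F = F9.
C[3]: S = E(K, 7F) = FF; 94 ⊕ FF = 6B.

C[0] = A0, C[1] = 1E, C[2] = F9, C[3] = 6B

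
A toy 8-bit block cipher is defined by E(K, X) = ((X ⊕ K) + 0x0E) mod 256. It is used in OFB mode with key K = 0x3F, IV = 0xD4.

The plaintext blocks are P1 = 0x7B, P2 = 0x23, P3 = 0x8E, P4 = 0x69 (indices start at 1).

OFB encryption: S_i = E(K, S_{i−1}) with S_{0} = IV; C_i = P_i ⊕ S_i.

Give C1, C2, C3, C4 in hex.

C1 = 0x82, C2 = 0xF7, C3 = 0x77, C4 = 0xBD

C1: S = E(K, 0xD4) = 0xF9; 0x7B ⊕ 0xF9 = 0x82.
C2: S = E(K, 0xF9) = 0xD4; 0x23 ⊕ 0xD4 = 0xF7.
C3: S = E(K, 0xD4) = 0xF9; 0x8E ⊕ 0xF9 = 0x77.
C4: S = E(K, 0xF9) = 0xD4; 0x69 ⊕ 0xD4 = 0xBD.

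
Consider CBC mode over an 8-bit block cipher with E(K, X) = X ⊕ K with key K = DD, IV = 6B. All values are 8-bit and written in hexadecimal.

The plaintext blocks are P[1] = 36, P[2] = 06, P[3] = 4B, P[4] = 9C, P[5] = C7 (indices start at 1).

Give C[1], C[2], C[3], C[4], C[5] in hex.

CBC encryption: C_i = E(K, P_i ⊕ C_{i−1}), with C_{0} = IV.
C[1]: P[1] ⊕ 6B = 5D; E(K, 5D) = 80.
C[2]: P[2] ⊕ 80 = 86; E(K, 86) = 5B.
C[3]: P[3] ⊕ 5B = 10; E(K, 10) = CD.
C[4]: P[4] ⊕ CD = 51; E(K, 51) = 8C.
C[5]: P[5] ⊕ 8C = 4B; E(K, 4B) = 96.

C[1] = 80, C[2] = 5B, C[3] = CD, C[4] = 8C, C[5] = 96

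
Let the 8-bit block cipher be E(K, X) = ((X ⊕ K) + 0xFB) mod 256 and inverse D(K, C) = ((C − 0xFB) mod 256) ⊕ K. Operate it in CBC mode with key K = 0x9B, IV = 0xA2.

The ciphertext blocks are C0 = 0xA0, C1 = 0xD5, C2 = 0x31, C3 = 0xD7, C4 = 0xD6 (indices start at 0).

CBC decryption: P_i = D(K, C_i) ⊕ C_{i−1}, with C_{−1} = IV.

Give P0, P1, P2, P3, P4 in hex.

P0: D(K, 0xA0) = 0x3E; 0x3E ⊕ 0xA2 = 0x9C.
P1: D(K, 0xD5) = 0x41; 0x41 ⊕ 0xA0 = 0xE1.
P2: D(K, 0x31) = 0xAD; 0xAD ⊕ 0xD5 = 0x78.
P3: D(K, 0xD7) = 0x47; 0x47 ⊕ 0x31 = 0x76.
P4: D(K, 0xD6) = 0x40; 0x40 ⊕ 0xD7 = 0x97.

P0 = 0x9C, P1 = 0xE1, P2 = 0x78, P3 = 0x76, P4 = 0x97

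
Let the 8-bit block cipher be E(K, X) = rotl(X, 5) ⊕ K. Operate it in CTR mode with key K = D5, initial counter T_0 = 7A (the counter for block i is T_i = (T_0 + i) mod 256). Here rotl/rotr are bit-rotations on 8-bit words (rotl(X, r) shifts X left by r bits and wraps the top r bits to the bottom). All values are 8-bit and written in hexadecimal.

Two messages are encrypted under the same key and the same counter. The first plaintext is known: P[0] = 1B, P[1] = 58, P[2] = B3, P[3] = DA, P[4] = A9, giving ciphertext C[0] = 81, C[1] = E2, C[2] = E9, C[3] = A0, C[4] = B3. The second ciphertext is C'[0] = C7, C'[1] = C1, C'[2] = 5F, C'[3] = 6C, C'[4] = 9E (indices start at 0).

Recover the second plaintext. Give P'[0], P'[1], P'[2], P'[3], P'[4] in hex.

P'[0] = 5D, P'[1] = 7B, P'[2] = 05, P'[3] = 16, P'[4] = 84

In CTR with a reused counter, both messages share the same keystream S_i, so C_i ⊕ C'_i = P_i ⊕ P'_i and thus P'_i = P_i ⊕ C_i ⊕ C'_i.
P'[0]: 1B ⊕ 81 ⊕ C7 = 5D.
P'[1]: 58 ⊕ E2 ⊕ C1 = 7B.
P'[2]: B3 ⊕ E9 ⊕ 5F = 05.
P'[3]: DA ⊕ A0 ⊕ 6C = 16.
P'[4]: A9 ⊕ B3 ⊕ 9E = 84.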